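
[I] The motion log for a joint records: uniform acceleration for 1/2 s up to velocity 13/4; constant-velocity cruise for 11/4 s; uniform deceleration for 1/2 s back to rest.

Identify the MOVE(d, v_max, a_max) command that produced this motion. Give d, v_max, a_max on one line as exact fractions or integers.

d=169/16 v_max=13/4 a_max=13/2

a_max = (13/4)/(1/2) = 13/2
d_a = ½·13/4·1/2 = 13/16; d_c = 13/4·11/4 = 143/16
d = 2·13/16 + 143/16 = 169/16
t_c = 11/4 > 0 so v_max = 13/4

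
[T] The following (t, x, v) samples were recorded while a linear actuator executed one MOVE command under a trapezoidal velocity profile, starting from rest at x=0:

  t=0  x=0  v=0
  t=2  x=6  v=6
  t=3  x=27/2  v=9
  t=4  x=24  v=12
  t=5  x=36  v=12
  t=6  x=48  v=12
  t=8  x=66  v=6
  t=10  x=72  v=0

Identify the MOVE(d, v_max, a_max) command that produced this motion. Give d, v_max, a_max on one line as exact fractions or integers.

d=72 v_max=12 a_max=3

final state: t=10, x=72, v=0 → d = 72
a_max = (6−0)/(2−0) = 3
max v = 12 over t∈[4,6] → v_max = 12
check: 12·(4+2) = 72 ✓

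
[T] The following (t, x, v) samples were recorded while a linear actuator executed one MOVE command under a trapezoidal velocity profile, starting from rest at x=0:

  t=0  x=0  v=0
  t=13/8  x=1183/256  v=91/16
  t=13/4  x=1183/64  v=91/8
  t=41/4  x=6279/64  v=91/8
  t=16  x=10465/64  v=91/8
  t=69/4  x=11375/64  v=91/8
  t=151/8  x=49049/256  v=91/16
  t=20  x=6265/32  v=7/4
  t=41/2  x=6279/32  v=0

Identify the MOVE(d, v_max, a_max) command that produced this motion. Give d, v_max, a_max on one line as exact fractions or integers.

d=6279/32 v_max=91/8 a_max=7/2

final state: t=41/2, x=6279/32, v=0 → d = 6279/32
a_max = (91/16−0)/(13/8−0) = 7/2
max v = 91/8 over t∈[13/4,69/4] → v_max = 91/8
check: 91/8·(13/4+14) = 6279/32 ✓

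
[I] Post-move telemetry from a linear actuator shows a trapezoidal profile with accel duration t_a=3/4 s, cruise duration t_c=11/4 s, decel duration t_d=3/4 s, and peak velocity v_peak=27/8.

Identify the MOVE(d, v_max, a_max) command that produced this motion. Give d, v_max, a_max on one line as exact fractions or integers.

d=189/16 v_max=27/8 a_max=9/2

a_max = (27/8)/(3/4) = 9/2
d_a = ½·27/8·3/4 = 81/64; d_c = 27/8·11/4 = 297/32
d = 2·81/64 + 297/32 = 189/16
t_c = 11/4 > 0 so v_max = 27/8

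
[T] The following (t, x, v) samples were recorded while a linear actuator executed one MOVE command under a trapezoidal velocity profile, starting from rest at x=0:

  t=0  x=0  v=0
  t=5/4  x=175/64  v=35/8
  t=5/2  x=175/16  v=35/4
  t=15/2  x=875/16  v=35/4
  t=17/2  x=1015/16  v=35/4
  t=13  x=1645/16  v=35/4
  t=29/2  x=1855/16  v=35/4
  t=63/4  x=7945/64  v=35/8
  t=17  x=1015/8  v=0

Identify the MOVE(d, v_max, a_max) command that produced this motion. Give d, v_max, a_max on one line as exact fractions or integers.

final state: t=17, x=1015/8, v=0 → d = 1015/8
a_max = (35/8−0)/(5/4−0) = 7/2
max v = 35/4 over t∈[5/2,29/2] → v_max = 35/4
check: 35/4·(5/2+12) = 1015/8 ✓

d=1015/8 v_max=35/4 a_max=7/2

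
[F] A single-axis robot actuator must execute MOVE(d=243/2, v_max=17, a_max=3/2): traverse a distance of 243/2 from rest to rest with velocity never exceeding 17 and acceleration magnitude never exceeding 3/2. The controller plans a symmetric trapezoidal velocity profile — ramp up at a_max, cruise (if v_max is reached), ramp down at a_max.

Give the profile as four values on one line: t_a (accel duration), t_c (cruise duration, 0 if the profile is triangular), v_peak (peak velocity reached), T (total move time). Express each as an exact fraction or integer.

t_a=9 t_c=0 v_peak=27/2 T=18

(v_max)²/a_max = 17²/(3/2) = 578/3
243/2 < 578/3 → triangular
v_peak = √(243/2·3/2) = √(729/4) = 27/2
t_a = (27/2)/(3/2) = 9; t_c = 0
T = 2·9 = 18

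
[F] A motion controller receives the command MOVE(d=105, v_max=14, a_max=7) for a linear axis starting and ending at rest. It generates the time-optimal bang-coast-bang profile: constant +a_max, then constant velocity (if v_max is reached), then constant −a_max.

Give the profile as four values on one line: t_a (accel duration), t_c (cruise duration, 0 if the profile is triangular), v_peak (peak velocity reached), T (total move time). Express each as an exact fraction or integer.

(v_max)²/a_max = 14²/7 = 28
105 ≥ 28 so v_max reached
t_a = 14/7 = 2; v_peak = 14
d_cruise = 105 − 28 = 77; t_c = 77/14 = 11/2
T = 2·2 + 11/2 = 19/2

t_a=2 t_c=11/2 v_peak=14 T=19/2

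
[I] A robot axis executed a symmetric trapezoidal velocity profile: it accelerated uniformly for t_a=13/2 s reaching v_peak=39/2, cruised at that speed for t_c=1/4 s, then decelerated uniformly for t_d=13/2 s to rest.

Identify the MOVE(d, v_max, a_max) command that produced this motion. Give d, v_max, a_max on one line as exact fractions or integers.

d=1053/8 v_max=39/2 a_max=3

a_max = (39/2)/(13/2) = 3
d_a = ½·39/2·13/2 = 507/8; d_c = 39/2·1/4 = 39/8
d = 2·507/8 + 39/8 = 1053/8
t_c = 1/4 > 0 so v_max = 39/2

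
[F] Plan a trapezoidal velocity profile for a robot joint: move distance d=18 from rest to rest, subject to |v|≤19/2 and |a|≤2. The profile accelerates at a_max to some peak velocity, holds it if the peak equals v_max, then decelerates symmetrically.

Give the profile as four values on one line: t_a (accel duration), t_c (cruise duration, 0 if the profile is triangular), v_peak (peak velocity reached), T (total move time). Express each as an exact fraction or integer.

t_a=3 t_c=0 v_peak=6 T=6

(v_max)²/a_max = (19/2)²/2 = 361/8
18 < 361/8 → triangular
v_peak = √(18·2) = √36 = 6
t_a = 6/2 = 3; t_c = 0
T = 2·3 = 6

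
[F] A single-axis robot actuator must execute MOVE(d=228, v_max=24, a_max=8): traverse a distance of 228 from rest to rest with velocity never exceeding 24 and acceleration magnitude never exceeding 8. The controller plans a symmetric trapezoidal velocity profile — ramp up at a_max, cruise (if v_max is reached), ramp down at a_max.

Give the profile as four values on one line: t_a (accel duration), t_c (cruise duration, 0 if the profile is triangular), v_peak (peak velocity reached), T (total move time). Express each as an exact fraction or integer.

t_a=3 t_c=13/2 v_peak=24 T=25/2

v_max²/a_max = 24²/8 = 72
228 ≥ 72 so v_max reached
t_a = 24/8 = 3; v_peak = 24
d_cruise = 228 − 72 = 156; t_c = 156/24 = 13/2
T = 2·3 + 13/2 = 25/2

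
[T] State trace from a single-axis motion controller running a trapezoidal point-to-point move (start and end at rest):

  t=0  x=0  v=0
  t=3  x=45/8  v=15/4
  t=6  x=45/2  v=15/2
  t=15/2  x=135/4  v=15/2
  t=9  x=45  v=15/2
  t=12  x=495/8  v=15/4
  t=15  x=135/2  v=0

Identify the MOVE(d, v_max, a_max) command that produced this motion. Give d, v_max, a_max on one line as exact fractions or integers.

d=135/2 v_max=15/2 a_max=5/4

final state: t=15, x=135/2, v=0 → d = 135/2
a_max = (15/4−0)/(3−0) = 5/4
max v = 15/2 over t∈[6,9] → v_max = 15/2
check: 15/2·(6+3) = 135/2 ✓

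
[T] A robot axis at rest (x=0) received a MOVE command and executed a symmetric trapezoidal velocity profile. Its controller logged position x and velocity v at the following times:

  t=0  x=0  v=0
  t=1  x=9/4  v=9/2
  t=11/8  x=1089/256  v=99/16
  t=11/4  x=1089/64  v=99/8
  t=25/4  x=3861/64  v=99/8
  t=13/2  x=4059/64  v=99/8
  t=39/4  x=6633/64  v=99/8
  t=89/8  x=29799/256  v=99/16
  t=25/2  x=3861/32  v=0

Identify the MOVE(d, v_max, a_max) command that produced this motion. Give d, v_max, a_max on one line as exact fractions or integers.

d=3861/32 v_max=99/8 a_max=9/2

final state: t=25/2, x=3861/32, v=0 → d = 3861/32
a_max = (9/2−0)/(1−0) = 9/2
max v = 99/8 over t∈[11/4,39/4] → v_max = 99/8
check: 99/8·(11/4+7) = 3861/32 ✓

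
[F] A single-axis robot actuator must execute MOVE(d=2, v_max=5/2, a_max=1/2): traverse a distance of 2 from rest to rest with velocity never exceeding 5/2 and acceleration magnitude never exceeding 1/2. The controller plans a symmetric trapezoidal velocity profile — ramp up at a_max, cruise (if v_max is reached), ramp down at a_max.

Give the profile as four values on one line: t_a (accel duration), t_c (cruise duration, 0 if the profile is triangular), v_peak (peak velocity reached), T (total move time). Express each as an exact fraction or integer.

v_max²/a_max = (5/2)²/(1/2) = 25/2
2 < 25/2 so t_c = 0
v_peak = √(2·1/2) = √1 = 1
t_a = 1/(1/2) = 2; t_c = 0
T = 2·2 = 4

t_a=2 t_c=0 v_peak=1 T=4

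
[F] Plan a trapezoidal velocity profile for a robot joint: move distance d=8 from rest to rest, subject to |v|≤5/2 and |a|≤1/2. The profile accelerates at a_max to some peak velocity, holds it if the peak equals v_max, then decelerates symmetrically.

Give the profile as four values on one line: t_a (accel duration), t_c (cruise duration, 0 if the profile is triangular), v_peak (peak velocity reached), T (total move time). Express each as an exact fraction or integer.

v_max²/a_max = (5/2)²/(1/2) = 25/2
8 < 25/2 → triangular
v_peak = √(8·1/2) = √4 = 2
t_a = 2/(1/2) = 4; t_c = 0
T = 2·4 = 8

t_a=4 t_c=0 v_peak=2 T=8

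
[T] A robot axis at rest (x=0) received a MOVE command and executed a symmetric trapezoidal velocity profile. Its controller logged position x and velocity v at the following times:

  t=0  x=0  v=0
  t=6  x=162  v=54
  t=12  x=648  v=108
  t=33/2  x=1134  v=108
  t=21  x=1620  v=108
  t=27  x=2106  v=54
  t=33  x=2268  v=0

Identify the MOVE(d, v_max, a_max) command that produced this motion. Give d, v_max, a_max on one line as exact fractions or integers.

d=2268 v_max=108 a_max=9

final state: t=33, x=2268, v=0 → d = 2268
a_max = (54−0)/(6−0) = 9
max v = 108 over t∈[12,21] → v_max = 108
check: 108·(12+9) = 2268 ✓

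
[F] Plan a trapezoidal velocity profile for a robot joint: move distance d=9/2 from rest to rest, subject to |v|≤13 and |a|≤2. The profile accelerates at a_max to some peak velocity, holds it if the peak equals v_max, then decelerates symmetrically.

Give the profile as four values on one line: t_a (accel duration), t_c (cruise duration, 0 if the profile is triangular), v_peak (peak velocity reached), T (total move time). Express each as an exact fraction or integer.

t_a=3/2 t_c=0 v_peak=3 T=3

(v_max)²/a_max = 13²/2 = 169/2
9/2 < 169/2 ⇒ no cruise
v_peak = √(9/2·2) = √9 = 3
t_a = 3/2; t_c = 0
T = 2·3/2 = 3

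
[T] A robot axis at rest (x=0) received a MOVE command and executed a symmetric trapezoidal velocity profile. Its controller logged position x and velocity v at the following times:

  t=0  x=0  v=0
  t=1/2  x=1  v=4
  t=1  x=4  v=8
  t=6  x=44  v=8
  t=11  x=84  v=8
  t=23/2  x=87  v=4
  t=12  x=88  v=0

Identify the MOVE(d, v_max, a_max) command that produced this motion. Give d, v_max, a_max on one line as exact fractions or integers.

d=88 v_max=8 a_max=8

final state: t=12, x=88, v=0 → d = 88
a_max = (4−0)/(1/2−0) = 8
max v = 8 over t∈[1,11] → v_max = 8
check: 8·(1+10) = 88 ✓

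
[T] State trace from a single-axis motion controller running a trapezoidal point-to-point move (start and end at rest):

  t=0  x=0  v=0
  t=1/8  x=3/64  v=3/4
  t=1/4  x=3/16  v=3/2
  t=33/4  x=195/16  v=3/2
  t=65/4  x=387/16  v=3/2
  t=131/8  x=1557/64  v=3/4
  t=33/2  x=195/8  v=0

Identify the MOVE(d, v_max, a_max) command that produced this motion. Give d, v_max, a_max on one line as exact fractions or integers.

final state: t=33/2, x=195/8, v=0 → d = 195/8
a_max = (3/4−0)/(1/8−0) = 6
max v = 3/2 over t∈[1/4,65/4] → v_max = 3/2
check: 3/2·(1/4+16) = 195/8 ✓

d=195/8 v_max=3/2 a_max=6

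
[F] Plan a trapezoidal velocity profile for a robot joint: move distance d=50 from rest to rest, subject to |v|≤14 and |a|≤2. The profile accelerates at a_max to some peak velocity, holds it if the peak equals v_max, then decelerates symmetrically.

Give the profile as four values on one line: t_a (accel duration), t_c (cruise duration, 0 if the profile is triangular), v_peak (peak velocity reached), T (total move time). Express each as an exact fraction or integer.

t_a=5 t_c=0 v_peak=10 T=10

(v_max)²/a_max = 14²/2 = 98
50 < 98 so t_c = 0
v_peak = √(50·2) = √100 = 10
t_a = 10/2 = 5; t_c = 0
T = 2·5 = 10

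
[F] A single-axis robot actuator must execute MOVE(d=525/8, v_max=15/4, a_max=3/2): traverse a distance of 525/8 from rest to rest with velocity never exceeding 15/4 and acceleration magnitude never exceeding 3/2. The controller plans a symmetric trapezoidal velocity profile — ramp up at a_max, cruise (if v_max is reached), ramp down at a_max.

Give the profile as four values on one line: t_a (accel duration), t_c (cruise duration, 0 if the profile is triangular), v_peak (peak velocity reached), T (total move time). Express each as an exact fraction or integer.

v_max²/a_max = (15/4)²/(3/2) = 75/8
525/8 ≥ 75/8 so v_max reached
t_a = (15/4)/(3/2) = 5/2; v_peak = 15/4
d_cruise = 525/8 − 75/8 = 225/4; t_c = (225/4)/(15/4) = 15
T = 2·5/2 + 15 = 20

t_a=5/2 t_c=15 v_peak=15/4 T=20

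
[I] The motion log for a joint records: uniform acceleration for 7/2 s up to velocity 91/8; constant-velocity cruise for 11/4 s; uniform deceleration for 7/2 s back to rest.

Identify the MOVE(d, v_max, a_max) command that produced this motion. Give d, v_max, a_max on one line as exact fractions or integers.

a_max = (91/8)/(7/2) = 13/4
d_a = ½·91/8·7/2 = 637/32; d_c = 91/8·11/4 = 1001/32
d = 2·637/32 + 1001/32 = 2275/32
t_c = 11/4 > 0 ⇒ limit active, v_max = 91/8

d=2275/32 v_max=91/8 a_max=13/4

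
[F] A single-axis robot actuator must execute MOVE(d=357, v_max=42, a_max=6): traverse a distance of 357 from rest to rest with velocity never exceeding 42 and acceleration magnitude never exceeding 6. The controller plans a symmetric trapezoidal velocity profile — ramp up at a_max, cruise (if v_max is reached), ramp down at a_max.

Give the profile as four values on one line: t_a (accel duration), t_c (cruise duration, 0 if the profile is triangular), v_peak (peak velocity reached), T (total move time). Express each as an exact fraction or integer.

t_a=7 t_c=3/2 v_peak=42 T=31/2

(v_max)²/a_max = 42²/6 = 294
357 ≥ 294 ⇒ cruise phase
t_a = 42/6 = 7; v_peak = 42
d_cruise = 357 − 294 = 63; t_c = 63/42 = 3/2
T = 2·7 + 3/2 = 31/2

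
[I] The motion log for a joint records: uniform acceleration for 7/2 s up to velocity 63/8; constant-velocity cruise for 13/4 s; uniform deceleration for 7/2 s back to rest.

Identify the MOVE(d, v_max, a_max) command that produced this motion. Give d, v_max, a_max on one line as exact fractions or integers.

a_max = (63/8)/(7/2) = 9/4
d_a = ½·63/8·7/2 = 441/32; d_c = 63/8·13/4 = 819/32
d = 2·441/32 + 819/32 = 1701/32
t_c = 13/4 > 0 ⇒ limit active, v_max = 63/8

d=1701/32 v_max=63/8 a_max=9/4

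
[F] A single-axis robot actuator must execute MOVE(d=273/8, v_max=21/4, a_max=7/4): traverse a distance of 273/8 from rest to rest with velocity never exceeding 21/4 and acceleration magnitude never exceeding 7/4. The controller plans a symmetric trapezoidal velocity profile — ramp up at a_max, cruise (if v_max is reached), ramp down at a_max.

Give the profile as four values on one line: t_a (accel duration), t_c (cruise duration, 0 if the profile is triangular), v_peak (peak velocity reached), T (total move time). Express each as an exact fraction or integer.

t_a=3 t_c=7/2 v_peak=21/4 T=19/2

v_max²/a_max = (21/4)²/(7/4) = 63/4
273/8 ≥ 63/4 → trapezoidal
t_a = (21/4)/(7/4) = 3; v_peak = 21/4
d_cruise = 273/8 − 63/4 = 147/8; t_c = (147/8)/(21/4) = 7/2
T = 2·3 + 7/2 = 19/2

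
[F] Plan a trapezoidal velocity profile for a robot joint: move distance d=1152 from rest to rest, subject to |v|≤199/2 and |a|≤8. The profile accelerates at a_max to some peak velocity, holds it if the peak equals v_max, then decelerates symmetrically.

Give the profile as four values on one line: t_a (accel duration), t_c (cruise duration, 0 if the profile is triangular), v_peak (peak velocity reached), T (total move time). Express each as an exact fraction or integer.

vₘ²/aₘ = (199/2)²/8 = 39601/32
1152 < 39601/32 → triangular
v_peak = √(1152·8) = √9216 = 96
t_a = 96/8 = 12; t_c = 0
T = 2·12 = 24

t_a=12 t_c=0 v_peak=96 T=24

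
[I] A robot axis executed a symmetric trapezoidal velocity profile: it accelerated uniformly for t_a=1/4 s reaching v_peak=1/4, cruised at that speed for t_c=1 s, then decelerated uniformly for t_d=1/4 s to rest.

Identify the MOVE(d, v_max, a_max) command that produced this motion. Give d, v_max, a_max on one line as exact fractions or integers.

d=5/16 v_max=1/4 a_max=1

a_max = (1/4)/(1/4) = 1
d_a = ½·1/4·1/4 = 1/32; d_c = 1/4·1 = 1/4
d = 2·1/32 + 1/4 = 5/16
t_c = 1 > 0 so v_max = 1/4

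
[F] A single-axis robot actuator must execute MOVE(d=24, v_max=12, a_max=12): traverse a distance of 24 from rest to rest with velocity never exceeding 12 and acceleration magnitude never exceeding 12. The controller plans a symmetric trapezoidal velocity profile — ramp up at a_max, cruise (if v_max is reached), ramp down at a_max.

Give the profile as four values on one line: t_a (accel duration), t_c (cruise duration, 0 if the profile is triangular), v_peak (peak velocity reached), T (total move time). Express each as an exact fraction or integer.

vₘ²/aₘ = 12²/12 = 12
24 ≥ 12 ⇒ cruise phase
t_a = 12/12 = 1; v_peak = 12
d_cruise = 24 − 12 = 12; t_c = 12/12 = 1
T = 2·1 + 1 = 3

t_a=1 t_c=1 v_peak=12 T=3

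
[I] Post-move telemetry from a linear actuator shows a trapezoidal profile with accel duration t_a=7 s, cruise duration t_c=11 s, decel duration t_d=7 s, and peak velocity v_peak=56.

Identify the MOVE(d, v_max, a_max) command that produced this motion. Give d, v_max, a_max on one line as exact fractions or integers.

d=1008 v_max=56 a_max=8

a_max = 56/7 = 8
d_a = ½·56·7 = 196; d_c = 56·11 = 616
d = 2·196 + 616 = 1008
t_c = 11 > 0 → v_max = v_peak = 56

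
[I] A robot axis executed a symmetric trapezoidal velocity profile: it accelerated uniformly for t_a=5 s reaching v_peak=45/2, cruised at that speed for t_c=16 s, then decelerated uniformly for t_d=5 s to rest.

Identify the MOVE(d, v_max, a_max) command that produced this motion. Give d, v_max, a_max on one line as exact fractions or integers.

d=945/2 v_max=45/2 a_max=9/2

a_max = (45/2)/5 = 9/2
d_a = ½·45/2·5 = 225/4; d_c = 45/2·16 = 360
d = 2·225/4 + 360 = 945/2
t_c = 16 > 0 → v_max = v_peak = 45/2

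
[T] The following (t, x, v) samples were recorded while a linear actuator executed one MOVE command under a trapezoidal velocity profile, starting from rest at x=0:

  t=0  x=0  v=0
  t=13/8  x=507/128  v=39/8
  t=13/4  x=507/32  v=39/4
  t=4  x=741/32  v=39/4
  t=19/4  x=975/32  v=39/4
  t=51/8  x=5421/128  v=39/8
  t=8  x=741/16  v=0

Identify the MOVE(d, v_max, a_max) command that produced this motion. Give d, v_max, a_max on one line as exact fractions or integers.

final state: t=8, x=741/16, v=0 → d = 741/16
a_max = (39/8−0)/(13/8−0) = 3
max v = 39/4 over t∈[13/4,19/4] → v_max = 39/4
check: 39/4·(13/4+3/2) = 741/16 ✓

d=741/16 v_max=39/4 a_max=3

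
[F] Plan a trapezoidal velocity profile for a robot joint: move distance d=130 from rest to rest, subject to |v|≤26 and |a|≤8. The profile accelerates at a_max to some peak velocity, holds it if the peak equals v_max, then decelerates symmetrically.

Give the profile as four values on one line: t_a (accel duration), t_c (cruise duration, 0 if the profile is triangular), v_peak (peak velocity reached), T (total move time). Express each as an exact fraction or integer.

vₘ²/aₘ = 26²/8 = 169/2
130 ≥ 169/2 so v_max reached
t_a = 26/8 = 13/4; v_peak = 26
d_cruise = 130 − 169/2 = 91/2; t_c = (91/2)/26 = 7/4
T = 2·13/4 + 7/4 = 33/4

t_a=13/4 t_c=7/4 v_peak=26 T=33/4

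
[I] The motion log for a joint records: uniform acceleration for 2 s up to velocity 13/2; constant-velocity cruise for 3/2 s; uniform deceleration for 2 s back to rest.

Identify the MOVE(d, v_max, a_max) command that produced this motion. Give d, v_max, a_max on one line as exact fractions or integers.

d=91/4 v_max=13/2 a_max=13/4

a_max = (13/2)/2 = 13/4
d_a = ½·13/2·2 = 13/2; d_c = 13/2·3/2 = 39/4
d = 2·13/2 + 39/4 = 91/4
t_c = 3/2 > 0 ⇒ limit active, v_max = 13/2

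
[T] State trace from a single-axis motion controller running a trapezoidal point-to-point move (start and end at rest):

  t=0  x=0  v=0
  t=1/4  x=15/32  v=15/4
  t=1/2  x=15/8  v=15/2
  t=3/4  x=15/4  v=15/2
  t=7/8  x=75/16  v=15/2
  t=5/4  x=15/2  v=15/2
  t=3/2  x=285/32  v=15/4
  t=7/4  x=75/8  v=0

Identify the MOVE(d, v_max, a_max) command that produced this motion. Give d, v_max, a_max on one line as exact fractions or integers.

final state: t=7/4, x=75/8, v=0 → d = 75/8
a_max = (15/4−0)/(1/4−0) = 15
max v = 15/2 over t∈[1/2,5/4] → v_max = 15/2
check: 15/2·(1/2+3/4) = 75/8 ✓

d=75/8 v_max=15/2 a_max=15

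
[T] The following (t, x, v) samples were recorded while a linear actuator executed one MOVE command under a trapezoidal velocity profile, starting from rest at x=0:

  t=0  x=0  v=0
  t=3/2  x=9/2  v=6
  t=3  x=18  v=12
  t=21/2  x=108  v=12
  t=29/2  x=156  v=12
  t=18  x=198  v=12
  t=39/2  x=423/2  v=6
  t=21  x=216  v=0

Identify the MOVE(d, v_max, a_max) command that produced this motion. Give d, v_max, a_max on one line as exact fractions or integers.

d=216 v_max=12 a_max=4

final state: t=21, x=216, v=0 → d = 216
a_max = (6−0)/(3/2−0) = 4
max v = 12 over t∈[3,18] → v_max = 12
check: 12·(3+15) = 216 ✓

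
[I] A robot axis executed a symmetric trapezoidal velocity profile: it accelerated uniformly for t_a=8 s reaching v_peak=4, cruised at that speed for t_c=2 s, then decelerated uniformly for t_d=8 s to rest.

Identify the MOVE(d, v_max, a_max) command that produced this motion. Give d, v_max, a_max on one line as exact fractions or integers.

a_max = 4/8 = 1/2
d_a = ½·4·8 = 16; d_c = 4·2 = 8
d = 2·16 + 8 = 40
t_c = 2 > 0 so v_max = 4

d=40 v_max=4 a_max=1/2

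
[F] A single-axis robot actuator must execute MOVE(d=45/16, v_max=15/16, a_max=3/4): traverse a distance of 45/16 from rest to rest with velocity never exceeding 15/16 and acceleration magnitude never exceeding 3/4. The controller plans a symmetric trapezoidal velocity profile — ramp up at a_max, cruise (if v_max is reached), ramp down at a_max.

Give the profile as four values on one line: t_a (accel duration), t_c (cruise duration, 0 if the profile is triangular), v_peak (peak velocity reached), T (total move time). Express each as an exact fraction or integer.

t_a=5/4 t_c=7/4 v_peak=15/16 T=17/4

v_max²/a_max = (15/16)²/(3/4) = 75/64
45/16 ≥ 75/64 so v_max reached
t_a = (15/16)/(3/4) = 5/4; v_peak = 15/16
d_cruise = 45/16 − 75/64 = 105/64; t_c = (105/64)/(15/16) = 7/4
T = 2·5/4 + 7/4 = 17/4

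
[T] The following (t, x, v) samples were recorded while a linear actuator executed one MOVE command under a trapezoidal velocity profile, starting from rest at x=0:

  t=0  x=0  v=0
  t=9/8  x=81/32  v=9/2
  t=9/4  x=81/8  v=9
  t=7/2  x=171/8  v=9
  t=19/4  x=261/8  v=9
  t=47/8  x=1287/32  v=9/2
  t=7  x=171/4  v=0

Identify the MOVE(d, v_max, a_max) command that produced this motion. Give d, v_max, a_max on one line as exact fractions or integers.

d=171/4 v_max=9 a_max=4

final state: t=7, x=171/4, v=0 → d = 171/4
a_max = (9/2−0)/(9/8−0) = 4
max v = 9 over t∈[9/4,19/4] → v_max = 9
check: 9·(9/4+5/2) = 171/4 ✓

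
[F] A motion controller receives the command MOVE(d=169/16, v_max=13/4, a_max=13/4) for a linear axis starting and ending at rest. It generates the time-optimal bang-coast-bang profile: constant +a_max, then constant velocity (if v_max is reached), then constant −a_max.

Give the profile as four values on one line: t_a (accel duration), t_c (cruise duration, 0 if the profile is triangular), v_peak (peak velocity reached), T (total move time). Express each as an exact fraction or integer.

t_a=1 t_c=9/4 v_peak=13/4 T=17/4

v_max²/a_max = (13/4)²/(13/4) = 13/4
169/16 ≥ 13/4 → trapezoidal
t_a = (13/4)/(13/4) = 1; v_peak = 13/4
d_cruise = 169/16 − 13/4 = 117/16; t_c = (117/16)/(13/4) = 9/4
T = 2·1 + 9/4 = 17/4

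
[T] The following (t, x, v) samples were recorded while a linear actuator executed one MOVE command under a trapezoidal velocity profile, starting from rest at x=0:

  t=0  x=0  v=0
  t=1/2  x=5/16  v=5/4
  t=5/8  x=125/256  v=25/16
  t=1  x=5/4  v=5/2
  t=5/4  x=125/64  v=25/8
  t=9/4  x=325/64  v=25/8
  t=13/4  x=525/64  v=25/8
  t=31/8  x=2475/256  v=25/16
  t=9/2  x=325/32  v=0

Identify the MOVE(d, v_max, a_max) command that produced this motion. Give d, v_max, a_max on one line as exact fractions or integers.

d=325/32 v_max=25/8 a_max=5/2

final state: t=9/2, x=325/32, v=0 → d = 325/32
a_max = (5/4−0)/(1/2−0) = 5/2
max v = 25/8 over t∈[5/4,13/4] → v_max = 25/8
check: 25/8·(5/4+2) = 325/32 ✓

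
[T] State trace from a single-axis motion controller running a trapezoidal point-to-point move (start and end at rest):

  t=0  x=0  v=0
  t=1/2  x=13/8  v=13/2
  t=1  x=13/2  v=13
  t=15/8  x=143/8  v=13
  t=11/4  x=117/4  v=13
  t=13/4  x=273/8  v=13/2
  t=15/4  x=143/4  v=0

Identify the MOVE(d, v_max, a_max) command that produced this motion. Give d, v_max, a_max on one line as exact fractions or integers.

d=143/4 v_max=13 a_max=13

final state: t=15/4, x=143/4, v=0 → d = 143/4
a_max = (13/2−0)/(1/2−0) = 13
max v = 13 over t∈[1,11/4] → v_max = 13
check: 13·(1+7/4) = 143/4 ✓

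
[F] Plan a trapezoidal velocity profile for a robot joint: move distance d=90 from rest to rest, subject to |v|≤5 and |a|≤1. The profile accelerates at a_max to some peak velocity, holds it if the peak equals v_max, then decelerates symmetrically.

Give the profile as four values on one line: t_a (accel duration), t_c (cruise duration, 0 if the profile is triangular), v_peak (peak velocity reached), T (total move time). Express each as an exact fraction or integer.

t_a=5 t_c=13 v_peak=5 T=23

(v_max)²/a_max = 5²/1 = 25
90 ≥ 25 ⇒ cruise phase
t_a = 5/1 = 5; v_peak = 5
d_cruise = 90 − 25 = 65; t_c = 65/5 = 13
T = 2·5 + 13 = 23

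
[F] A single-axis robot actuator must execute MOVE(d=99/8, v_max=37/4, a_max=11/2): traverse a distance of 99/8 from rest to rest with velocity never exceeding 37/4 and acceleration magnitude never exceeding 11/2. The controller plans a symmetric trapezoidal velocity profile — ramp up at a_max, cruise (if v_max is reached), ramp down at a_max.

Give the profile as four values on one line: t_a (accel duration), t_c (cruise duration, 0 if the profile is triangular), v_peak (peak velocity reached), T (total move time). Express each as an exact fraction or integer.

t_a=3/2 t_c=0 v_peak=33/4 T=3

vₘ²/aₘ = (37/4)²/(11/2) = 1369/88
99/8 < 1369/88 ⇒ no cruise
v_peak = √(99/8·11/2) = √(1089/16) = 33/4
t_a = (33/4)/(11/2) = 3/2; t_c = 0
T = 2·3/2 = 3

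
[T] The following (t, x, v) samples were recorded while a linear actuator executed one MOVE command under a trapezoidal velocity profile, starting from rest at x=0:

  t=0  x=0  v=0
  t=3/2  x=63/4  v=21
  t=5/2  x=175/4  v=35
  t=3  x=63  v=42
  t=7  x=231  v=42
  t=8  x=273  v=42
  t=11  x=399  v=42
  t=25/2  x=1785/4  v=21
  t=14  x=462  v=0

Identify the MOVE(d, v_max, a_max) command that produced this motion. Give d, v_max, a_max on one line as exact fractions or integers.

final state: t=14, x=462, v=0 → d = 462
a_max = (21−0)/(3/2−0) = 14
max v = 42 over t∈[3,11] → v_max = 42
check: 42·(3+8) = 462 ✓

d=462 v_max=42 a_max=14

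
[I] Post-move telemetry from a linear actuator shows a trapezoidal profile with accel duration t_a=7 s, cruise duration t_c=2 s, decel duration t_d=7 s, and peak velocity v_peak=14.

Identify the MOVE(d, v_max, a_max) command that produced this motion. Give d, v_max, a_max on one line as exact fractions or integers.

a_max = 14/7 = 2
d_a = ½·14·7 = 49; d_c = 14·2 = 28
d = 2·49 + 28 = 126
t_c = 2 > 0 → v_max = v_peak = 14

d=126 v_max=14 a_max=2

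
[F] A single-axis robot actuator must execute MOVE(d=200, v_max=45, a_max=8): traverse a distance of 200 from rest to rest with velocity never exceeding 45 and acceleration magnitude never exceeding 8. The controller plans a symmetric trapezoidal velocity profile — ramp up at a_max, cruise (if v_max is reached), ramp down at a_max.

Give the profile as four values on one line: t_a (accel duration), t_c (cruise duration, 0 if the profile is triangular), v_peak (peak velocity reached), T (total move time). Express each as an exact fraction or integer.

(v_max)²/a_max = 45²/8 = 2025/8
200 < 2025/8 → triangular
v_peak = √(200·8) = √1600 = 40
t_a = 40/8 = 5; t_c = 0
T = 2·5 = 10

t_a=5 t_c=0 v_peak=40 T=10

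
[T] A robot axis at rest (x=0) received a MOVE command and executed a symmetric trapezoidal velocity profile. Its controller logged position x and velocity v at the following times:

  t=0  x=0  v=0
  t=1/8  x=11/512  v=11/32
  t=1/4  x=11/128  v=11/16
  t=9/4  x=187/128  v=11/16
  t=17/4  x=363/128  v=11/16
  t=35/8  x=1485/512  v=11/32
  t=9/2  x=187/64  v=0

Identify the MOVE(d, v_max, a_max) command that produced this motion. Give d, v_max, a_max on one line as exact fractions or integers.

final state: t=9/2, x=187/64, v=0 → d = 187/64
a_max = (11/32−0)/(1/8−0) = 11/4
max v = 11/16 over t∈[1/4,17/4] → v_max = 11/16
check: 11/16·(1/4+4) = 187/64 ✓

d=187/64 v_max=11/16 a_max=11/4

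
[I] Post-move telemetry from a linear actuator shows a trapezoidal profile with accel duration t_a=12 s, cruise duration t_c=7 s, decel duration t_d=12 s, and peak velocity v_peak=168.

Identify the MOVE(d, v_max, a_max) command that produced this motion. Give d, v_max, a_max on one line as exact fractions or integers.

a_max = 168/12 = 14
d_a = ½·168·12 = 1008; d_c = 168·7 = 1176
d = 2·1008 + 1176 = 3192
t_c = 7 > 0 ⇒ limit active, v_max = 168

d=3192 v_max=168 a_max=14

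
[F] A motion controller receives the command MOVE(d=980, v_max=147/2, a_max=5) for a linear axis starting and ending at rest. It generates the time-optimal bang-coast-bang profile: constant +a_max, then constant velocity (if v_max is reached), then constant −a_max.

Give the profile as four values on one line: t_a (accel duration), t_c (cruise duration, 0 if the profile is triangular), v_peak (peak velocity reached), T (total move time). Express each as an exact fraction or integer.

t_a=14 t_c=0 v_peak=70 T=28

vₘ²/aₘ = (147/2)²/5 = 21609/20
980 < 21609/20 ⇒ no cruise
v_peak = √(980·5) = √4900 = 70
t_a = 70/5 = 14; t_c = 0
T = 2·14 = 28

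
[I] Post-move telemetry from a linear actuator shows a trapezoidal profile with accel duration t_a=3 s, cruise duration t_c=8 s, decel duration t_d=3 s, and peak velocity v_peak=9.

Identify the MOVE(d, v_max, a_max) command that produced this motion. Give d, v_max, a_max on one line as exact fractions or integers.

a_max = 9/3 = 3
d_a = ½·9·3 = 27/2; d_c = 9·8 = 72
d = 2·27/2 + 72 = 99
t_c = 8 > 0 → v_max = v_peak = 9

d=99 v_max=9 a_max=3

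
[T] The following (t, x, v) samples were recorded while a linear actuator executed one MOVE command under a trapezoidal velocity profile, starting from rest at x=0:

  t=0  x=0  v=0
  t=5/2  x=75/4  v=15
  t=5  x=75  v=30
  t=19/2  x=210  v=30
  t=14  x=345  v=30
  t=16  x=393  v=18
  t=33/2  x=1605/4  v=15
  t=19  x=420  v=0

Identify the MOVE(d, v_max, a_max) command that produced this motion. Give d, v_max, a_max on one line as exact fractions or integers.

final state: t=19, x=420, v=0 → d = 420
a_max = (15−0)/(5/2−0) = 6
max v = 30 over t∈[5,14] → v_max = 30
check: 30·(5+9) = 420 ✓

d=420 v_max=30 a_max=6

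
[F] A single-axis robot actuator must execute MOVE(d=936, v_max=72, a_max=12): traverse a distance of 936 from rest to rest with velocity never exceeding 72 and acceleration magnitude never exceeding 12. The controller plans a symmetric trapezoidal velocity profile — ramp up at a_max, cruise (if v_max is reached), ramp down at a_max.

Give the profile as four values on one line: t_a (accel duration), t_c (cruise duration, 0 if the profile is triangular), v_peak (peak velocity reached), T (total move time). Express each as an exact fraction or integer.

t_a=6 t_c=7 v_peak=72 T=19

(v_max)²/a_max = 72²/12 = 432
936 ≥ 432 → trapezoidal
t_a = 72/12 = 6; v_peak = 72
d_cruise = 936 − 432 = 504; t_c = 504/72 = 7
T = 2·6 + 7 = 19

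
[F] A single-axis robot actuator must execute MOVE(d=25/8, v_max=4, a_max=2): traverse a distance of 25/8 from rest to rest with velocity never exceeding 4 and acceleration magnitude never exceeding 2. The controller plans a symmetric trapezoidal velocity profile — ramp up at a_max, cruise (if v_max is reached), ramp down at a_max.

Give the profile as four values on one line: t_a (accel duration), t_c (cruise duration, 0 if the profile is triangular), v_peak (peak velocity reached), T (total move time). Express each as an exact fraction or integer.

t_a=5/4 t_c=0 v_peak=5/2 T=5/2

(v_max)²/a_max = 4²/2 = 8
25/8 < 8 → triangular
v_peak = √(25/8·2) = √(25/4) = 5/2
t_a = (5/2)/2 = 5/4; t_c = 0
T = 2·5/4 = 5/2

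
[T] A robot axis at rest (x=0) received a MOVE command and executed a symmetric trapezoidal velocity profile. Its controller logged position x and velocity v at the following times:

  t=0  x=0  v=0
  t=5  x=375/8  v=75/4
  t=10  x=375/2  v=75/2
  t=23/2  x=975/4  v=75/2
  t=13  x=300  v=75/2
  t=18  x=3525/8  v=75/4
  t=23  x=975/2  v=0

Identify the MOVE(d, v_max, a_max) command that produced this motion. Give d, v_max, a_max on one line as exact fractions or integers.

final state: t=23, x=975/2, v=0 → d = 975/2
a_max = (75/4−0)/(5−0) = 15/4
max v = 75/2 over t∈[10,13] → v_max = 75/2
check: 75/2·(10+3) = 975/2 ✓

d=975/2 v_max=75/2 a_max=15/4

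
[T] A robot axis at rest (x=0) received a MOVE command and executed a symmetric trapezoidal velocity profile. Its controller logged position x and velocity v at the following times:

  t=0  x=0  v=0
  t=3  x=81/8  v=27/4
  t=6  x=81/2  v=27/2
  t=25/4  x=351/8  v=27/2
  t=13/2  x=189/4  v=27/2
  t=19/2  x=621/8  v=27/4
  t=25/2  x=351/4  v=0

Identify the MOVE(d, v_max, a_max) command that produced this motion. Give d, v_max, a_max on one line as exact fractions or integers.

d=351/4 v_max=27/2 a_max=9/4

final state: t=25/2, x=351/4, v=0 → d = 351/4
a_max = (27/4−0)/(3−0) = 9/4
max v = 27/2 over t∈[6,13/2] → v_max = 27/2
check: 27/2·(6+1/2) = 351/4 ✓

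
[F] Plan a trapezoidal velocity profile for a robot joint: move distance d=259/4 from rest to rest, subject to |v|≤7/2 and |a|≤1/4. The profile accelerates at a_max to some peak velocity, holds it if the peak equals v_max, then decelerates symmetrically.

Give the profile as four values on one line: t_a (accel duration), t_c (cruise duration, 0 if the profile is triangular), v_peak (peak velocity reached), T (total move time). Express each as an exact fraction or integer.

t_a=14 t_c=9/2 v_peak=7/2 T=65/2

vₘ²/aₘ = (7/2)²/(1/4) = 49
259/4 ≥ 49 so v_max reached
t_a = (7/2)/(1/4) = 14; v_peak = 7/2
d_cruise = 259/4 − 49 = 63/4; t_c = (63/4)/(7/2) = 9/2
T = 2·14 + 9/2 = 65/2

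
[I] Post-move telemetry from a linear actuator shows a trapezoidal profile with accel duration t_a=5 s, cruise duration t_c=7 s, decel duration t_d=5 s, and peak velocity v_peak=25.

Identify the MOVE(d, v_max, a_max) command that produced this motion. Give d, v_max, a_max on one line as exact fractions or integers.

d=300 v_max=25 a_max=5

a_max = 25/5 = 5
d_a = ½·25·5 = 125/2; d_c = 25·7 = 175
d = 2·125/2 + 175 = 300
t_c = 7 > 0 → v_max = v_peak = 25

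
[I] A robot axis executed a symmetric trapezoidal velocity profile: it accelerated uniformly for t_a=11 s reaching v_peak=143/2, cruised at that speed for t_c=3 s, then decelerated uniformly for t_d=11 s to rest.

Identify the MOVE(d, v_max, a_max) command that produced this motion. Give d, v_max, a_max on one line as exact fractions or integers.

a_max = (143/2)/11 = 13/2
d_a = ½·143/2·11 = 1573/4; d_c = 143/2·3 = 429/2
d = 2·1573/4 + 429/2 = 1001
t_c = 3 > 0 ⇒ limit active, v_max = 143/2

d=1001 v_max=143/2 a_max=13/2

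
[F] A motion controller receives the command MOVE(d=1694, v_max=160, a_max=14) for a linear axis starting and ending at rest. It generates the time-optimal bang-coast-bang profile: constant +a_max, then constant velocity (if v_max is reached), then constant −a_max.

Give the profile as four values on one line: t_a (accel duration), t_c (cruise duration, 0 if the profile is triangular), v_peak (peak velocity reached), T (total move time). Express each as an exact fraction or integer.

vₘ²/aₘ = 160²/14 = 12800/7
1694 < 12800/7 so t_c = 0
v_peak = √(1694·14) = √23716 = 154
t_a = 154/14 = 11; t_c = 0
T = 2·11 = 22

t_a=11 t_c=0 v_peak=154 T=22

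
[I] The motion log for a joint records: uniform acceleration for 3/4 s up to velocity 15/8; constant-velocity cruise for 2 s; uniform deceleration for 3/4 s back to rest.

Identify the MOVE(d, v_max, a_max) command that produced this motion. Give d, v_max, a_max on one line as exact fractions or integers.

d=165/32 v_max=15/8 a_max=5/2

a_max = (15/8)/(3/4) = 5/2
d_a = ½·15/8·3/4 = 45/64; d_c = 15/8·2 = 15/4
d = 2·45/64 + 15/4 = 165/32
t_c = 2 > 0 ⇒ limit active, v_max = 15/8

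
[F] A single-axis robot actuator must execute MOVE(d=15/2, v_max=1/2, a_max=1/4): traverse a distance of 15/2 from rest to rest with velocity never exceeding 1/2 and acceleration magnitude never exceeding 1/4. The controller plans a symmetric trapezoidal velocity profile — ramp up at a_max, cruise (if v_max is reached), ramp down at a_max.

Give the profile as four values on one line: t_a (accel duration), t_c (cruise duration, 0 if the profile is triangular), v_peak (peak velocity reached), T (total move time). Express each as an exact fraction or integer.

t_a=2 t_c=13 v_peak=1/2 T=17

v_max²/a_max = (1/2)²/(1/4) = 1
15/2 ≥ 1 → trapezoidal
t_a = (1/2)/(1/4) = 2; v_peak = 1/2
d_cruise = 15/2 − 1 = 13/2; t_c = (13/2)/(1/2) = 13
T = 2·2 + 13 = 17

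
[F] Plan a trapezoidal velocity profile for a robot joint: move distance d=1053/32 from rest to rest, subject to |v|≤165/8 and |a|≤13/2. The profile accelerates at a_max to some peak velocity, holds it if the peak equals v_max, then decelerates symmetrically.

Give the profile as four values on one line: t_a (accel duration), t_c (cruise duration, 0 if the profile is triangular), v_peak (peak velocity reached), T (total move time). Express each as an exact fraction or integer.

t_a=9/4 t_c=0 v_peak=117/8 T=9/2

v_max²/a_max = (165/8)²/(13/2) = 27225/416
1053/32 < 27225/416 ⇒ no cruise
v_peak = √(1053/32·13/2) = √(13689/64) = 117/8
t_a = (117/8)/(13/2) = 9/4; t_c = 0
T = 2·9/4 = 9/2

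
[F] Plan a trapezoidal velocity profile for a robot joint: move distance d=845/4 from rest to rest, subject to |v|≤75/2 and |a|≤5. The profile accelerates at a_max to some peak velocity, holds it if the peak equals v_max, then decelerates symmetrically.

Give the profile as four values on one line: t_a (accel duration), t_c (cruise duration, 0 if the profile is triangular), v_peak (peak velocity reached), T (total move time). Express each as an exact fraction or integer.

vₘ²/aₘ = (75/2)²/5 = 1125/4
845/4 < 1125/4 ⇒ no cruise
v_peak = √(845/4·5) = √(4225/4) = 65/2
t_a = (65/2)/5 = 13/2; t_c = 0
T = 2·13/2 = 13

t_a=13/2 t_c=0 v_peak=65/2 T=13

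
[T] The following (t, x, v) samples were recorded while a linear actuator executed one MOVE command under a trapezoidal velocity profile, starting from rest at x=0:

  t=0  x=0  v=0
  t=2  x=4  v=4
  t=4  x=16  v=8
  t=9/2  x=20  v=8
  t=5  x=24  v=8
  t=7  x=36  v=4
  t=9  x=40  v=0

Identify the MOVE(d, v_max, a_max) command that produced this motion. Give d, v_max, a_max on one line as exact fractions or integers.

final state: t=9, x=40, v=0 → d = 40
a_max = (4−0)/(2−0) = 2
max v = 8 over t∈[4,5] → v_max = 8
check: 8·(4+1) = 40 ✓

d=40 v_max=8 a_max=2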